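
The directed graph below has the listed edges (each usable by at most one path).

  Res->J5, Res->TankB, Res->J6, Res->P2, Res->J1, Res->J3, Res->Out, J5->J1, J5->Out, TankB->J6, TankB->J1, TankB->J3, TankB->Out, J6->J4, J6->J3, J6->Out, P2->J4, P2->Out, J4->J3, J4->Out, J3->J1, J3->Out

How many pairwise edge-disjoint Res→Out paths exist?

6

Assign every edge capacity 1; by Menger, the answer equals the max flow.
Path Res→Out (+1); total 1.
Path Res→J5→Out (+1); total 2.
Path Res→TankB→Out (+1); total 3.
Path Res→J6→Out (+1); total 4.
Path Res→P2→Out (+1); total 5.
Path Res→J3→Out (+1); total 6.
No residual Res→Out path; max flow = 6.
Certifying cut of size 6: {Res→J3, Res→J5, Res→J6, Res→Out, Res→P2, Res→TankB}.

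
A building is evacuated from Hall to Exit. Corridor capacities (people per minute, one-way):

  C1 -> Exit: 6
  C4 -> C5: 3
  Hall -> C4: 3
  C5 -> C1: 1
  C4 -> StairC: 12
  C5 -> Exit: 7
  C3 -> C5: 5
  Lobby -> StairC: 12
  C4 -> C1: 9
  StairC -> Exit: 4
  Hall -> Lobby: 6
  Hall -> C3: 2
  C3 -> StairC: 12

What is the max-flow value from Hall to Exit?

9

Augment Hall→C4→C5→Exit: bottleneck 3, flow now 3.
Augment Hall→C3→C5→Exit: bottleneck 2, flow now 5.
Augment Hall→Lobby→StairC→Exit: bottleneck 4, flow now 9.
No augmenting path remains; maximum flow = 9.
In the residual graph, reachable from Hall: {Hall, Lobby, StairC}.
Min-cut edges: Hall→C4 (3), Hall→C3 (2), StairC→Exit (4); capacity 3 + 2 + 4 = 9.
This cut is saturated, so no flow can exceed 9.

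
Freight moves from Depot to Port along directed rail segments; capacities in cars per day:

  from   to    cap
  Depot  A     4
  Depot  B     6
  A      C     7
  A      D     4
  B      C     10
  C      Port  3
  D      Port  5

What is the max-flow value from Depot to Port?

Augment Depot→A→C→Port: bottleneck 3, flow now 3.
Augment Depot→A→D→Port: bottleneck 1, flow now 4.
Augment Depot→B→C→A→D→Port: bottleneck 3, flow now 7. (uses reverse residual edge)
No augmenting path remains; maximum flow = 7.
In the residual graph, reachable from Depot: {Depot, B, C}.
Min-cut edges: Depot→A (4), C→Port (3); capacity 4 + 3 = 7.
This cut is saturated, so no flow can exceed 7.

7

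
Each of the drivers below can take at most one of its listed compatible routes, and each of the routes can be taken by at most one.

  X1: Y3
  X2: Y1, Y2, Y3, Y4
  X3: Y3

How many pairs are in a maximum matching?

Unit-capacity flow: source→left, listed edges, right→sink; max matching = max flow.
Augmenting path X1→Y3 (+1); matched 1.
Augmenting path X2→Y1 (+1); matched 2.
No augmenting path remains; maximum matching = 2.
König certificate: {X2, Y3} is a vertex cover of size 2 (every listed pair touches it), so no matching can be larger.

2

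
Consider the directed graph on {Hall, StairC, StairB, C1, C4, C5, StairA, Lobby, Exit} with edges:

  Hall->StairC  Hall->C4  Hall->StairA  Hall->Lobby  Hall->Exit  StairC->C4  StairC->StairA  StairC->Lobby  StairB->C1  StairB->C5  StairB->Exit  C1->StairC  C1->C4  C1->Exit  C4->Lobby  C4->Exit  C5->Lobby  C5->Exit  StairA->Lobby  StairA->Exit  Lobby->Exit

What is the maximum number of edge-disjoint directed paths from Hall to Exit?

4

Assign every edge capacity 1; by Menger, the answer equals the max flow.
Path Hall→Exit (+1); total 1.
Path Hall→C4→Exit (+1); total 2.
Path Hall→StairA→Exit (+1); total 3.
Path Hall→Lobby→Exit (+1); total 4.
No residual Hall→Exit path; max flow = 4.
Certifying cut of size 4: {C4→Exit, Hall→Exit, Lobby→Exit, StairA→Exit}.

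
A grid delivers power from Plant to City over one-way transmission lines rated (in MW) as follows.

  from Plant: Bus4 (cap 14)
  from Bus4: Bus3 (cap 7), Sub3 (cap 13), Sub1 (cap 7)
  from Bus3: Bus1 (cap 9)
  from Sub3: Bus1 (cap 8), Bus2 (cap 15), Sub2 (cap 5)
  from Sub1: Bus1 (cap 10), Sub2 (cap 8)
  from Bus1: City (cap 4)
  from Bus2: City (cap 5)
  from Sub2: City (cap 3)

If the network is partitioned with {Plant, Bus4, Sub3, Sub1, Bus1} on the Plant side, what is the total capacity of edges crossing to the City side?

Edges leaving {Plant, Bus4, Sub3, Sub1, Bus1}: Bus4→Bus3 (7), Sub3→Bus2 (15), Sub3→Sub2 (5), Sub1→Sub2 (8), Bus1→City (4).
Cut capacity = 7 + 15 + 5 + 8 + 4 = 39.

39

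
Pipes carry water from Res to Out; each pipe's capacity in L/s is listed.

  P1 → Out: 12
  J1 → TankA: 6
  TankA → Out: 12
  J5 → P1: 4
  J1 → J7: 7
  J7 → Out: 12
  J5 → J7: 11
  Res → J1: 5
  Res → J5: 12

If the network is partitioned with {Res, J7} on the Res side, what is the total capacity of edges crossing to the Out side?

29

Edges leaving {Res, J7}: Res→J1 (5), Res→J5 (12), J7→Out (12).
Cut capacity = 5 + 12 + 12 = 29.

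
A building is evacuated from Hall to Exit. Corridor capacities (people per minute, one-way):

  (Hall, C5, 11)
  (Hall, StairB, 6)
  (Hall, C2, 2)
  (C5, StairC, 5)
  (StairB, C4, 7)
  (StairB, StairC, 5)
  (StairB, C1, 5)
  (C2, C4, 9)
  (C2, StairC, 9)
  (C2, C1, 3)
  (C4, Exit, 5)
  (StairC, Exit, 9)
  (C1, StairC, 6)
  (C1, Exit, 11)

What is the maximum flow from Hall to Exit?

13

Augment Hall→C5→StairC→Exit: bottleneck 5, flow now 5.
Augment Hall→StairB→C4→Exit: bottleneck 5, flow now 10.
Augment Hall→StairB→StairC→Exit: bottleneck 1, flow now 11.
Augment Hall→C2→StairC→Exit: bottleneck 2, flow now 13.
No augmenting path remains; maximum flow = 13.
In the residual graph, reachable from Hall: {Hall, C5}.
Min-cut edges: Hall→StairB (6), Hall→C2 (2), C5→StairC (5); capacity 6 + 2 + 5 = 13.
This cut is saturated, so no flow can exceed 13.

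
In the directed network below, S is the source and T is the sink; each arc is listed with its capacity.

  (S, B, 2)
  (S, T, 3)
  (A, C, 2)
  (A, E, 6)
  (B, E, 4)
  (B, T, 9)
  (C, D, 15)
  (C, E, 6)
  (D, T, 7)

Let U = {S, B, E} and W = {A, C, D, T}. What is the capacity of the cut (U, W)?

12

Edges leaving {S, B, E}: S→T (3), B→T (9).
Cut capacity = 3 + 9 = 12.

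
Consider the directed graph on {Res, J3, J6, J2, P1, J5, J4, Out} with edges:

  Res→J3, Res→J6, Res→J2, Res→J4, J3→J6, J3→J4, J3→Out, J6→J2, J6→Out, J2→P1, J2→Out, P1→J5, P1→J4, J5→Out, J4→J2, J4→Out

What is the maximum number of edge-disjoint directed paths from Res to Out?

Assign every edge capacity 1; by Menger, the answer equals the max flow.
Path Res→J3→Out (+1); total 1.
Path Res→J6→Out (+1); total 2.
Path Res→J2→Out (+1); total 3.
Path Res→J4→Out (+1); total 4.
No residual Res→Out path; max flow = 4.
Certifying cut of size 4: {Res→J2, Res→J3, Res→J4, Res→J6}.

4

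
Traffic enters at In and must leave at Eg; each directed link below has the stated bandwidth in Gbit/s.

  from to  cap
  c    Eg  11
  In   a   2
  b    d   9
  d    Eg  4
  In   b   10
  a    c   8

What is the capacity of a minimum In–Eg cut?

6

Augment In→a→c→Eg: bottleneck 2, flow now 2.
Augment In→b→d→Eg: bottleneck 4, flow now 6.
No augmenting path remains; maximum flow = 6.
By max-flow min-cut, the minimum cut capacity equals the max flow.
In the residual graph, reachable from In: {In, b, d}.
Min-cut edges: In→a (2), d→Eg (4); capacity 2 + 4 = 6.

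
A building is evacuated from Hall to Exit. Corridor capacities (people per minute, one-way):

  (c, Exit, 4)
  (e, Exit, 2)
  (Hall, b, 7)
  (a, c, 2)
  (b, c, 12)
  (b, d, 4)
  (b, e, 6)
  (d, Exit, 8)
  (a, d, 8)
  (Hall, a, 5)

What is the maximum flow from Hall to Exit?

Augment Hall→a→c→Exit: bottleneck 2, flow now 2.
Augment Hall→a→d→Exit: bottleneck 3, flow now 5.
Augment Hall→b→c→Exit: bottleneck 2, flow now 7.
Augment Hall→b→d→Exit: bottleneck 4, flow now 11.
Augment Hall→b→e→Exit: bottleneck 1, flow now 12.
No augmenting path remains; maximum flow = 12.
In the residual graph, reachable from Hall: {Hall}.
Min-cut edges: Hall→a (5), Hall→b (7); capacity 5 + 7 = 12.
This cut is saturated, so no flow can exceed 12.

12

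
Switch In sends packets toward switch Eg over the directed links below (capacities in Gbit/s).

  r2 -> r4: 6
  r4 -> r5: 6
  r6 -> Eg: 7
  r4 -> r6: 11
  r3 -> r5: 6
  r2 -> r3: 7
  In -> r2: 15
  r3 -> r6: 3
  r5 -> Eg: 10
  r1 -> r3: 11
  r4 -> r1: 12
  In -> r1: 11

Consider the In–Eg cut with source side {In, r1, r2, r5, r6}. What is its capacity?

Edges leaving {In, r1, r2, r5, r6}: r1→r3 (11), r2→r3 (7), r2→r4 (6), r5→Eg (10), r6→Eg (7).
Cut capacity = 11 + 7 + 6 + 10 + 7 = 41.

41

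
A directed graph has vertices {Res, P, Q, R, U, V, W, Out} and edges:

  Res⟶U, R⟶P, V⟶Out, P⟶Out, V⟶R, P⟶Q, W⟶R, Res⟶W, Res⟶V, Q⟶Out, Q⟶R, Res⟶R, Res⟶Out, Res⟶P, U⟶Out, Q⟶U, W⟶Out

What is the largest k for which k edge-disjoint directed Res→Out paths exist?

Assign every edge capacity 1; by Menger, the answer equals the max flow.
Path Res→Out (+1); total 1.
Path Res→P→Out (+1); total 2.
Path Res→U→Out (+1); total 3.
Path Res→V→Out (+1); total 4.
Path Res→W→Out (+1); total 5.
Path Res→R→P→Q→Out (+1); total 6.
No residual Res→Out path; max flow = 6.
Certifying cut of size 6: {Res→Out, Res→P, Res→R, Res→U, Res→V, Res→W}.

6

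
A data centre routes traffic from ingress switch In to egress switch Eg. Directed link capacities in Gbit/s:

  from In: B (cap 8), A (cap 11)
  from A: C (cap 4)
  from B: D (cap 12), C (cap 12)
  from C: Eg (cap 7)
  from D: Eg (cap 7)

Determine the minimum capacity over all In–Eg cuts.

12

Augment In→A→C→Eg: bottleneck 4, flow now 4.
Augment In→B→C→Eg: bottleneck 3, flow now 7.
Augment In→B→D→Eg: bottleneck 5, flow now 12.
No augmenting path remains; maximum flow = 12.
By max-flow min-cut, the minimum cut capacity equals the max flow.
In the residual graph, reachable from In: {In, A}.
Min-cut edges: In→B (8), A→C (4); capacity 8 + 4 = 12.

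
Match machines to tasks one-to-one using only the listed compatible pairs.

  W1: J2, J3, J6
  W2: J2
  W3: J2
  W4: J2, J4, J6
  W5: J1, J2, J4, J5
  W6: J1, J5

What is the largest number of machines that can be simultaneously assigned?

5

Unit-capacity flow: source→left, listed edges, right→sink; max matching = max flow.
Augmenting path W1→J2 (+1); matched 1.
Augmenting path W4→J4 (+1); matched 2.
Augmenting path W5→J1 (+1); matched 3.
Augmenting path W6→J5 (+1); matched 4.
Augmenting path W2→J2→W1→J3 (+1); matched 5.
No augmenting path remains; maximum matching = 5.
König certificate: {W1, W4, W5, W6, J2} is a vertex cover of size 5 (every listed pair touches it), so no matching can be larger.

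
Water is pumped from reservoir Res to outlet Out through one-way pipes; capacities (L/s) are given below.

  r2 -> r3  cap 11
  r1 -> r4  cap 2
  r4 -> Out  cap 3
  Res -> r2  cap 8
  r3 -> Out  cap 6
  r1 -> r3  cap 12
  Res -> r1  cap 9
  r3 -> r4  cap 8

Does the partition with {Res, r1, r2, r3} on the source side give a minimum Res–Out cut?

Given cut capacity: 2 + 8 + 6 = 16.
Augment Res→r1→r3→Out: bottleneck 6, flow now 6.
Augment Res→r1→r4→Out: bottleneck 2, flow now 8.
Augment Res→r1→r3→r4→Out: bottleneck 1, flow now 9.
No augmenting path remains; maximum flow = 9.
In the residual graph, reachable from Res: {Res, r1, r2, r3, r4}.
Min-cut edges: r3→Out (6), r4→Out (3); capacity 6 + 3 = 9.
Cut capacity 16 exceeds the max flow 9, so it is not minimum.

No — its capacity is 16, but the minimum cut has capacity 9.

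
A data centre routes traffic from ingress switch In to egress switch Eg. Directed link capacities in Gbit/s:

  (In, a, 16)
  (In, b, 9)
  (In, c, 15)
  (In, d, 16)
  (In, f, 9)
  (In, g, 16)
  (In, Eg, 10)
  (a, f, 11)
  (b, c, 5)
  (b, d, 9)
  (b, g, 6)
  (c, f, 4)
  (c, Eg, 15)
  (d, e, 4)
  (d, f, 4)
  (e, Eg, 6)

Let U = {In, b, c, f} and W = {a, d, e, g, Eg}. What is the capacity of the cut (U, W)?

88

Edges leaving {In, b, c, f}: In→a (16), In→d (16), In→g (16), In→Eg (10), b→d (9), b→g (6), c→Eg (15).
Cut capacity = 16 + 16 + 16 + 10 + 9 + 6 + 15 = 88.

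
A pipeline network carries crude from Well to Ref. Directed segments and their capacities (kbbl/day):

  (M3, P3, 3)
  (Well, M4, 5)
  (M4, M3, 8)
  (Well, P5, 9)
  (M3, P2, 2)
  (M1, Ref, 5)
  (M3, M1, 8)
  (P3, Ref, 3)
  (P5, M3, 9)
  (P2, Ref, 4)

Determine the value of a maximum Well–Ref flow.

10

Augment Well→P5→M3→M1→Ref: bottleneck 5, flow now 5.
Augment Well→P5→M3→P3→Ref: bottleneck 3, flow now 8.
Augment Well→P5→M3→P2→Ref: bottleneck 1, flow now 9.
Augment Well→M4→M3→P2→Ref: bottleneck 1, flow now 10.
No augmenting path remains; maximum flow = 10.
In the residual graph, reachable from Well: {Well, P5, M4, M3, M1}.
Min-cut edges: M3→P3 (3), M3→P2 (2), M1→Ref (5); capacity 3 + 2 + 5 = 10.
This cut is saturated, so no flow can exceed 10.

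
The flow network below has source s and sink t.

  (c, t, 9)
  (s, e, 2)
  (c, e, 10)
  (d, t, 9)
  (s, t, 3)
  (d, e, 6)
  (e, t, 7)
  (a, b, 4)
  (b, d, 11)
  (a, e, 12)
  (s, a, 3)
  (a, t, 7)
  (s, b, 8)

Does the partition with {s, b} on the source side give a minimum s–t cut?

Given cut capacity: 3 + 2 + 3 + 11 = 19.
Augment s→t: bottleneck 3, flow now 3.
Augment s→a→t: bottleneck 3, flow now 6.
Augment s→e→t: bottleneck 2, flow now 8.
Augment s→b→d→t: bottleneck 8, flow now 16.
No augmenting path remains; maximum flow = 16.
In the residual graph, reachable from s: {s}.
Min-cut edges: s→a (3), s→b (8), s→e (2), s→t (3); capacity 3 + 8 + 2 + 3 = 16.
Cut capacity 19 exceeds the max flow 16, so it is not minimum.

No — its capacity is 19, but the minimum cut has capacity 16.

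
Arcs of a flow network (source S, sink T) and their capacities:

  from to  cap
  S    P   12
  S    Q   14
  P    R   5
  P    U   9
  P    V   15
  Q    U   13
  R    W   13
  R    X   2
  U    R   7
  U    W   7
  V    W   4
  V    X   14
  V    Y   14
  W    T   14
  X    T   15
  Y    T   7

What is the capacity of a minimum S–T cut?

Augment S→P→R→W→T: bottleneck 5, flow now 5.
Augment S→P→U→W→T: bottleneck 7, flow now 12.
Augment S→Q→U→R→W→T: bottleneck 2, flow now 14.
Augment S→Q→U→R→X→T: bottleneck 2, flow now 16.
Augment S→Q→U→P→V→X→T: bottleneck 7, flow now 23. (uses reverse residual edge)
Augment S→Q→U→R→P→V→X→T: bottleneck 2, flow now 25. (uses reverse residual edge)
No augmenting path remains; maximum flow = 25.
By max-flow min-cut, the minimum cut capacity equals the max flow.
In the residual graph, reachable from S: {S, Q}.
Min-cut edges: S→P (12), Q→U (13); capacity 12 + 13 = 25.

25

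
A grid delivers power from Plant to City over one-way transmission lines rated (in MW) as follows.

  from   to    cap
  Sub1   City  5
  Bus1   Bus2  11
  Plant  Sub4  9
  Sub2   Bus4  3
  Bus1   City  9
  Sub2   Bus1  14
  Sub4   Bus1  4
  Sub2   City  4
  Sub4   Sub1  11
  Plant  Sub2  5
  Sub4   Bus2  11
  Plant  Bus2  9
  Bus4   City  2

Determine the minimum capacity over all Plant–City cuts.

Augment Plant→Sub2→City: bottleneck 4, flow now 4.
Augment Plant→Sub2→Bus4→City: bottleneck 1, flow now 5.
Augment Plant→Sub4→Sub1→City: bottleneck 5, flow now 10.
Augment Plant→Sub4→Bus1→City: bottleneck 4, flow now 14.
No augmenting path remains; maximum flow = 14.
By max-flow min-cut, the minimum cut capacity equals the max flow.
In the residual graph, reachable from Plant: {Plant, Bus2}.
Min-cut edges: Plant→Sub2 (5), Plant→Sub4 (9); capacity 5 + 9 = 14.

14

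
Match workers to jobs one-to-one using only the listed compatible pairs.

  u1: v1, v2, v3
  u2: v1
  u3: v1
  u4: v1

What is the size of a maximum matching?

2

Unit-capacity flow: source→left, listed edges, right→sink; max matching = max flow.
Augmenting path u1→v1 (+1); matched 1.
Augmenting path u2→v1→u1→v2 (+1); matched 2.
No augmenting path remains; maximum matching = 2.
König certificate: {u1, v1} is a vertex cover of size 2 (every listed pair touches it), so no matching can be larger.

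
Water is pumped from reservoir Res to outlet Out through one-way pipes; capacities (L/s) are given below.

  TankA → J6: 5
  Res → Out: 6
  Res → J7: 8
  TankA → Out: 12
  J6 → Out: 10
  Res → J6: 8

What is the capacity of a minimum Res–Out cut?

14

Augment Res→Out: bottleneck 6, flow now 6.
Augment Res→J6→Out: bottleneck 8, flow now 14.
No augmenting path remains; maximum flow = 14.
By max-flow min-cut, the minimum cut capacity equals the max flow.
In the residual graph, reachable from Res: {Res, J7}.
Min-cut edges: Res→J6 (8), Res→Out (6); capacity 8 + 6 = 14.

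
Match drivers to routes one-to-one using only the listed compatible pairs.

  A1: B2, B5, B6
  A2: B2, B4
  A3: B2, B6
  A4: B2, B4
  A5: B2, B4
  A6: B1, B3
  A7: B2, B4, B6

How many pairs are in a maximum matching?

Unit-capacity flow: source→left, listed edges, right→sink; max matching = max flow.
Augmenting path A1→B2 (+1); matched 1.
Augmenting path A2→B4 (+1); matched 2.
Augmenting path A3→B6 (+1); matched 3.
Augmenting path A6→B1 (+1); matched 4.
Augmenting path A4→B2→A1→B5 (+1); matched 5.
No augmenting path remains; maximum matching = 5.
König certificate: {A1, A6, B2, B4, B6} is a vertex cover of size 5 (every listed pair touches it), so no matching can be larger.

5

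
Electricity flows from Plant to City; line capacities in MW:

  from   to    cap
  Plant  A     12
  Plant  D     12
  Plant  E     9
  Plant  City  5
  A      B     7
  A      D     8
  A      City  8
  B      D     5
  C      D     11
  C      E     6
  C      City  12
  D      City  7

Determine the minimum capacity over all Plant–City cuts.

Augment Plant→City: bottleneck 5, flow now 5.
Augment Plant→A→City: bottleneck 8, flow now 13.
Augment Plant→D→City: bottleneck 7, flow now 20.
No augmenting path remains; maximum flow = 20.
By max-flow min-cut, the minimum cut capacity equals the max flow.
In the residual graph, reachable from Plant: {Plant, A, B, D, E}.
Min-cut edges: Plant→City (5), A→City (8), D→City (7); capacity 5 + 8 + 7 = 20.

20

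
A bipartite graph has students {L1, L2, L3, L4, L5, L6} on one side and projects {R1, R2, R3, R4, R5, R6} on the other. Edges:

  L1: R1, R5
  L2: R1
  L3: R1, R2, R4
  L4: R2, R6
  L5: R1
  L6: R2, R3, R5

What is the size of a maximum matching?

Unit-capacity flow: source→left, listed edges, right→sink; max matching = max flow.
Augmenting path L1→R1 (+1); matched 1.
Augmenting path L3→R2 (+1); matched 2.
Augmenting path L4→R6 (+1); matched 3.
Augmenting path L6→R3 (+1); matched 4.
Augmenting path L2→R1→L1→R5 (+1); matched 5.
No augmenting path remains; maximum matching = 5.
König certificate: {L1, L3, L4, L6, R1} is a vertex cover of size 5 (every listed pair touches it), so no matching can be larger.

5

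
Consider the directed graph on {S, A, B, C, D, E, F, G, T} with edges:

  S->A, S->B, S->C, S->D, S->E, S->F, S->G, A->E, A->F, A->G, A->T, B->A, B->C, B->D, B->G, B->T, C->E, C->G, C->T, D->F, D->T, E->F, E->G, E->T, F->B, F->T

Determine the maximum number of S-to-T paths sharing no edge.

6

Assign every edge capacity 1; by Menger, the answer equals the max flow.
Path S→A→T (+1); total 1.
Path S→B→T (+1); total 2.
Path S→C→T (+1); total 3.
Path S→D→T (+1); total 4.
Path S→E→T (+1); total 5.
Path S→F→T (+1); total 6.
No residual S→T path; max flow = 6.
Certifying cut of size 6: {S→A, S→B, S→C, S→D, S→E, S→F}.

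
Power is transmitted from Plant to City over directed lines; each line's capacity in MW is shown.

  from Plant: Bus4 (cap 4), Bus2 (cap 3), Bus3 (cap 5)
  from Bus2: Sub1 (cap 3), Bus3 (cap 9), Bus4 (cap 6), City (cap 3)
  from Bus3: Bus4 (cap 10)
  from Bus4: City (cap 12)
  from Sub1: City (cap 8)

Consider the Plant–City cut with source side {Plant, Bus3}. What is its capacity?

17

Edges leaving {Plant, Bus3}: Plant→Bus2 (3), Plant→Bus4 (4), Bus3→Bus4 (10).
Cut capacity = 3 + 4 + 10 = 17.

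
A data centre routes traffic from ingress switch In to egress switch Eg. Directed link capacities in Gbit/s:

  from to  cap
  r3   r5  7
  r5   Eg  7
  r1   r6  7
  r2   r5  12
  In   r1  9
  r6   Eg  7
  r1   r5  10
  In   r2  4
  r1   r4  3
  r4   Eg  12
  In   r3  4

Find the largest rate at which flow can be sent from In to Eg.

Augment In→r1→r4→Eg: bottleneck 3, flow now 3.
Augment In→r1→r5→Eg: bottleneck 6, flow now 9.
Augment In→r2→r5→Eg: bottleneck 1, flow now 10.
Augment In→r2→r5→r1→r6→Eg: bottleneck 3, flow now 13. (uses reverse residual edge)
Augment In→r3→r5→r1→r6→Eg: bottleneck 3, flow now 16. (uses reverse residual edge)
No augmenting path remains; maximum flow = 16.
In the residual graph, reachable from In: {In, r2, r3, r5}.
Min-cut edges: In→r1 (9), r5→Eg (7); capacity 9 + 7 = 16.
This cut is saturated, so no flow can exceed 16.

16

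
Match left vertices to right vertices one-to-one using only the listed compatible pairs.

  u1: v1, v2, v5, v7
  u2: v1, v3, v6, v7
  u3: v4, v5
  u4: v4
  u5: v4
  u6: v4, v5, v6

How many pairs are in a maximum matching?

Unit-capacity flow: source→left, listed edges, right→sink; max matching = max flow.
Augmenting path u1→v1 (+1); matched 1.
Augmenting path u2→v3 (+1); matched 2.
Augmenting path u3→v4 (+1); matched 3.
Augmenting path u6→v5 (+1); matched 4.
Augmenting path u4→v4→u3→v5→u6→v6 (+1); matched 5.
No augmenting path remains; maximum matching = 5.
König certificate: {u1, u2, u3, u6, v4} is a vertex cover of size 5 (every listed pair touches it), so no matching can be larger.

5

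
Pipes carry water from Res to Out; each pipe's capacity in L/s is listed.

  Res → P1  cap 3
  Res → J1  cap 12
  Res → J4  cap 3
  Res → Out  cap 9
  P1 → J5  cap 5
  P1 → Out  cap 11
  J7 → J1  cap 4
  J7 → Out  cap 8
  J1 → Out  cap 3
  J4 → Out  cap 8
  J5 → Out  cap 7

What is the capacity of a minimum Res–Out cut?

Augment Res→Out: bottleneck 9, flow now 9.
Augment Res→P1→Out: bottleneck 3, flow now 12.
Augment Res→J1→Out: bottleneck 3, flow now 15.
Augment Res→J4→Out: bottleneck 3, flow now 18.
No augmenting path remains; maximum flow = 18.
By max-flow min-cut, the minimum cut capacity equals the max flow.
In the residual graph, reachable from Res: {Res, J1}.
Min-cut edges: Res→P1 (3), Res→J4 (3), Res→Out (9), J1→Out (3); capacity 3 + 3 + 9 + 3 = 18.

18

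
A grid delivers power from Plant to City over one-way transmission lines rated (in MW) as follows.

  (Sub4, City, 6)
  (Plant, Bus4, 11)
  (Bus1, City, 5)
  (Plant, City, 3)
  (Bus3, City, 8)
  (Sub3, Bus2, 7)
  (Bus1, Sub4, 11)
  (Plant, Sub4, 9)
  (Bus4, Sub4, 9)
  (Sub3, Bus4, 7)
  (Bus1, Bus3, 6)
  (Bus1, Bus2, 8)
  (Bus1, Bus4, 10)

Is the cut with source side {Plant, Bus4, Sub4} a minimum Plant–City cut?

Yes — it is a minimum cut (capacity 9).

Given cut capacity: 3 + 6 = 9.
Augment Plant→City: bottleneck 3, flow now 3.
Augment Plant→Sub4→City: bottleneck 6, flow now 9.
No augmenting path remains; maximum flow = 9.
Cut capacity 9 equals the max flow, so it is a minimum cut.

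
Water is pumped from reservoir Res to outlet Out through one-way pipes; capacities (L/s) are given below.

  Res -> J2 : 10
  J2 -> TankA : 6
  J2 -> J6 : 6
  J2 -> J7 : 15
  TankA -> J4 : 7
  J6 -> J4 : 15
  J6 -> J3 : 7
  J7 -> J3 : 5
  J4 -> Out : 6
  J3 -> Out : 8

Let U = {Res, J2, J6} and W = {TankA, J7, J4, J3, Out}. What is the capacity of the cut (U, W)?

43

Edges leaving {Res, J2, J6}: J2→TankA (6), J2→J7 (15), J6→J4 (15), J6→J3 (7).
Cut capacity = 6 + 15 + 15 + 7 = 43.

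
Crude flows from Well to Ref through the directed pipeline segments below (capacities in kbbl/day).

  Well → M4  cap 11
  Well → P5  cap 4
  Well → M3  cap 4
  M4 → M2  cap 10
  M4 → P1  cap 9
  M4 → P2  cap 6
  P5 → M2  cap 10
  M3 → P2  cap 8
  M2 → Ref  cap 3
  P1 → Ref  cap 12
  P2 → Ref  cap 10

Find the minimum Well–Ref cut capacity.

18

Augment Well→M4→M2→Ref: bottleneck 3, flow now 3.
Augment Well→M4→P1→Ref: bottleneck 8, flow now 11.
Augment Well→M3→P2→Ref: bottleneck 4, flow now 15.
Augment Well→P5→M2→M4→P1→Ref: bottleneck 1, flow now 16. (uses reverse residual edge)
Augment Well→P5→M2→M4→P2→Ref: bottleneck 2, flow now 18. (uses reverse residual edge)
No augmenting path remains; maximum flow = 18.
By max-flow min-cut, the minimum cut capacity equals the max flow.
In the residual graph, reachable from Well: {Well, P5, M2}.
Min-cut edges: Well→M4 (11), Well→M3 (4), M2→Ref (3); capacity 11 + 4 + 3 = 18.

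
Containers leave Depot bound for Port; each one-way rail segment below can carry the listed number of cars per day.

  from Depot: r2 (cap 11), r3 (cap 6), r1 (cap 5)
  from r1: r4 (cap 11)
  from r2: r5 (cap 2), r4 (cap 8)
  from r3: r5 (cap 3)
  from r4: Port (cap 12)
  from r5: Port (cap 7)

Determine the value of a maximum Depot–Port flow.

Augment Depot→r1→r4→Port: bottleneck 5, flow now 5.
Augment Depot→r2→r4→Port: bottleneck 7, flow now 12.
Augment Depot→r2→r5→Port: bottleneck 2, flow now 14.
Augment Depot→r3→r5→Port: bottleneck 3, flow now 17.
No augmenting path remains; maximum flow = 17.
In the residual graph, reachable from Depot: {Depot, r1, r2, r3, r4}.
Min-cut edges: r2→r5 (2), r3→r5 (3), r4→Port (12); capacity 2 + 3 + 12 = 17.
This cut is saturated, so no flow can exceed 17.

17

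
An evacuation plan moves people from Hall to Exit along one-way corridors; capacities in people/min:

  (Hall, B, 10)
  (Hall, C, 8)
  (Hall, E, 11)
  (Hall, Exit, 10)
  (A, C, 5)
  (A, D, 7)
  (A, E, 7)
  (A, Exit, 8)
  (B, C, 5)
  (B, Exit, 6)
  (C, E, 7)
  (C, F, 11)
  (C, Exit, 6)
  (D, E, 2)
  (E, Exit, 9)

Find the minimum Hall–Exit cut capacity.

31

Augment Hall→Exit: bottleneck 10, flow now 10.
Augment Hall→B→Exit: bottleneck 6, flow now 16.
Augment Hall→C→Exit: bottleneck 6, flow now 22.
Augment Hall→E→Exit: bottleneck 9, flow now 31.
No augmenting path remains; maximum flow = 31.
By max-flow min-cut, the minimum cut capacity equals the max flow.
In the residual graph, reachable from Hall: {Hall, B, C, E, F}.
Min-cut edges: Hall→Exit (10), B→Exit (6), C→Exit (6), E→Exit (9); capacity 10 + 6 + 6 + 9 = 31.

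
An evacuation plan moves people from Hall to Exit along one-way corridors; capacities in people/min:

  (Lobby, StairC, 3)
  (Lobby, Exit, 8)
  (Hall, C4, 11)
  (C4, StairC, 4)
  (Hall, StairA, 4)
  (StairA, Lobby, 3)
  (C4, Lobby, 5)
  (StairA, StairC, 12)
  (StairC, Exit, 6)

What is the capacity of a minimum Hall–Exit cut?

13

Augment Hall→StairA→StairC→Exit: bottleneck 4, flow now 4.
Augment Hall→C4→StairC→Exit: bottleneck 2, flow now 6.
Augment Hall→C4→Lobby→Exit: bottleneck 5, flow now 11.
Augment Hall→C4→StairC→StairA→Lobby→Exit: bottleneck 2, flow now 13. (uses reverse residual edge)
No augmenting path remains; maximum flow = 13.
By max-flow min-cut, the minimum cut capacity equals the max flow.
In the residual graph, reachable from Hall: {Hall, C4}.
Min-cut edges: Hall→StairA (4), C4→StairC (4), C4→Lobby (5); capacity 4 + 4 + 5 = 13.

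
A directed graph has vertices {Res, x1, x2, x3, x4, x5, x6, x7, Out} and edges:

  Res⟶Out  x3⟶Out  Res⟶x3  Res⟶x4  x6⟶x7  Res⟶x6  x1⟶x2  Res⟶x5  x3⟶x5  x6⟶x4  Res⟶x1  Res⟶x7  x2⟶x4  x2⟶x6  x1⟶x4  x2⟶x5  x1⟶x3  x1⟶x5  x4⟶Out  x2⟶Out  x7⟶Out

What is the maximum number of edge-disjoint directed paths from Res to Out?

Assign every edge capacity 1; by Menger, the answer equals the max flow.
Path Res→Out (+1); total 1.
Path Res→x3→Out (+1); total 2.
Path Res→x4→Out (+1); total 3.
Path Res→x7→Out (+1); total 4.
Path Res→x1→x2→Out (+1); total 5.
No residual Res→Out path; max flow = 5.
Certifying cut of size 5: {Res→Out, Res→x1, Res→x3, x4→Out, x7→Out}.

5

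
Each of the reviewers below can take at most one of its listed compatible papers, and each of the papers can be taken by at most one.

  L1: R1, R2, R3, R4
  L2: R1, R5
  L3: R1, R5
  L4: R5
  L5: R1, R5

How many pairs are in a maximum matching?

Unit-capacity flow: source→left, listed edges, right→sink; max matching = max flow.
Augmenting path L1→R1 (+1); matched 1.
Augmenting path L2→R5 (+1); matched 2.
Augmenting path L3→R1→L1→R2 (+1); matched 3.
No augmenting path remains; maximum matching = 3.
König certificate: {L1, R1, R5} is a vertex cover of size 3 (every listed pair touches it), so no matching can be larger.

3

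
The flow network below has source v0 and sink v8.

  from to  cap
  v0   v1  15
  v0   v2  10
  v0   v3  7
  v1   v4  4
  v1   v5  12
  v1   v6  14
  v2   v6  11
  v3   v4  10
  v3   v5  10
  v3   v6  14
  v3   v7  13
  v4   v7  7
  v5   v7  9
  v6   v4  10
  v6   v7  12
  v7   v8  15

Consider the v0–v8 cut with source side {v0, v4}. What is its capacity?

Edges leaving {v0, v4}: v0→v1 (15), v0→v2 (10), v0→v3 (7), v4→v7 (7).
Cut capacity = 15 + 10 + 7 + 7 = 39.

39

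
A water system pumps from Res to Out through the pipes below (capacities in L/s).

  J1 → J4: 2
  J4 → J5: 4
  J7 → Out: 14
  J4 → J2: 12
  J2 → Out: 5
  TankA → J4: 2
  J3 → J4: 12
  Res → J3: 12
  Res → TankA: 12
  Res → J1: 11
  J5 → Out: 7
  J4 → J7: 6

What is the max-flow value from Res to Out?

Augment Res→TankA→J4→J7→Out: bottleneck 2, flow now 2.
Augment Res→J3→J4→J7→Out: bottleneck 4, flow now 6.
Augment Res→J3→J4→J5→Out: bottleneck 4, flow now 10.
Augment Res→J3→J4→J2→Out: bottleneck 4, flow now 14.
Augment Res→J1→J4→J2→Out: bottleneck 1, flow now 15.
No augmenting path remains; maximum flow = 15.
In the residual graph, reachable from Res: {Res, TankA, J3, J1, J4, J2}.
Min-cut edges: J4→J7 (6), J4→J5 (4), J2→Out (5); capacity 6 + 4 + 5 = 15.
This cut is saturated, so no flow can exceed 15.

15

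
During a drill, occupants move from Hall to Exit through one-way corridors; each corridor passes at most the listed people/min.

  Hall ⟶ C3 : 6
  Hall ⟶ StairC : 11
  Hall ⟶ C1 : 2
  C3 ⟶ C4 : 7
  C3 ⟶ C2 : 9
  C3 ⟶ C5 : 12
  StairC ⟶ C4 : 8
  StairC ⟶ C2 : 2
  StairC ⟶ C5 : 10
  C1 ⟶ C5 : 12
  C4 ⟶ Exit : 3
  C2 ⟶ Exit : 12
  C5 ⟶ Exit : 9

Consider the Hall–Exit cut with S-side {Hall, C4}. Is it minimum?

Given cut capacity: 6 + 11 + 2 + 3 = 22.
Augment Hall→C3→C4→Exit: bottleneck 3, flow now 3.
Augment Hall→C3→C2→Exit: bottleneck 3, flow now 6.
Augment Hall→StairC→C2→Exit: bottleneck 2, flow now 8.
Augment Hall→StairC→C5→Exit: bottleneck 9, flow now 17.
Augment Hall→C1→C5→StairC→C4→C3→C2→Exit: bottleneck 2, flow now 19. (uses reverse residual edge)
No augmenting path remains; maximum flow = 19.
In the residual graph, reachable from Hall: {Hall}.
Min-cut edges: Hall→C3 (6), Hall→StairC (11), Hall→C1 (2); capacity 6 + 11 + 2 = 19.
Cut capacity 22 exceeds the max flow 19, so it is not minimum.

No — its capacity is 22, but the minimum cut has capacity 19.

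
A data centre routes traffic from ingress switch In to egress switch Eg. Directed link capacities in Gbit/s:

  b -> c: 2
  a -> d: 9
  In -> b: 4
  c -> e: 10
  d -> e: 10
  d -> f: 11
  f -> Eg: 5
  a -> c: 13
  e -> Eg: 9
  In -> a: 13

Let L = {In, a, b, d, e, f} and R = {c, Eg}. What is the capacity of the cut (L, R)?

Edges leaving {In, a, b, d, e, f}: a→c (13), b→c (2), e→Eg (9), f→Eg (5).
Cut capacity = 13 + 2 + 9 + 5 = 29.

29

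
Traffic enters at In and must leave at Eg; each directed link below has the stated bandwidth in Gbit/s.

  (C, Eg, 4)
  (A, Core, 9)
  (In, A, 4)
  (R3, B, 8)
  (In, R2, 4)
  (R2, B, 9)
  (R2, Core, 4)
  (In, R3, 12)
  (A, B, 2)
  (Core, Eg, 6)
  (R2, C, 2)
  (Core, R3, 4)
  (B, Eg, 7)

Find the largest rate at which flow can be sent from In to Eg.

15

Augment In→A→Core→Eg: bottleneck 4, flow now 4.
Augment In→R2→C→Eg: bottleneck 2, flow now 6.
Augment In→R2→Core→Eg: bottleneck 2, flow now 8.
Augment In→R3→B→Eg: bottleneck 7, flow now 15.
No augmenting path remains; maximum flow = 15.
In the residual graph, reachable from In: {In, R3, B}.
Min-cut edges: In→A (4), In→R2 (4), B→Eg (7); capacity 4 + 4 + 7 = 15.
This cut is saturated, so no flow can exceed 15.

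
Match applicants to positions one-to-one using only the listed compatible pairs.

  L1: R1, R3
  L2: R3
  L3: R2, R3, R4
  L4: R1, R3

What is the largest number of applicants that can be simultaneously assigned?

Unit-capacity flow: source→left, listed edges, right→sink; max matching = max flow.
Augmenting path L1→R1 (+1); matched 1.
Augmenting path L2→R3 (+1); matched 2.
Augmenting path L3→R2 (+1); matched 3.
No augmenting path remains; maximum matching = 3.
König certificate: {L3, R1, R3} is a vertex cover of size 3 (every listed pair touches it), so no matching can be larger.

3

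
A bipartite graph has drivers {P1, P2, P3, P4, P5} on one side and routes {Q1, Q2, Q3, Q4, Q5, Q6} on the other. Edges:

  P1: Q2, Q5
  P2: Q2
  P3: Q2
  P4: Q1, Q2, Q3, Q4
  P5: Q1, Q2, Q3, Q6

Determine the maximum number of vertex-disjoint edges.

4

Unit-capacity flow: source→left, listed edges, right→sink; max matching = max flow.
Augmenting path P1→Q2 (+1); matched 1.
Augmenting path P4→Q1 (+1); matched 2.
Augmenting path P5→Q3 (+1); matched 3.
Augmenting path P2→Q2→P1→Q5 (+1); matched 4.
No augmenting path remains; maximum matching = 4.
König certificate: {P1, P4, P5, Q2} is a vertex cover of size 4 (every listed pair touches it), so no matching can be larger.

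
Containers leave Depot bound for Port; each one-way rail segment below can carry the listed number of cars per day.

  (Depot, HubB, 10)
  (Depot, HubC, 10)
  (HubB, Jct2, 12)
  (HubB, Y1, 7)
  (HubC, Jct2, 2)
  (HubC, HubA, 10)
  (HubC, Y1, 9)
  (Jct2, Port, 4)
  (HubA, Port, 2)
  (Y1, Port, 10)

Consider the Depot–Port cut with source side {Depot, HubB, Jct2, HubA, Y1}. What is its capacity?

Edges leaving {Depot, HubB, Jct2, HubA, Y1}: Depot→HubC (10), Jct2→Port (4), HubA→Port (2), Y1→Port (10).
Cut capacity = 10 + 4 + 2 + 10 = 26.

26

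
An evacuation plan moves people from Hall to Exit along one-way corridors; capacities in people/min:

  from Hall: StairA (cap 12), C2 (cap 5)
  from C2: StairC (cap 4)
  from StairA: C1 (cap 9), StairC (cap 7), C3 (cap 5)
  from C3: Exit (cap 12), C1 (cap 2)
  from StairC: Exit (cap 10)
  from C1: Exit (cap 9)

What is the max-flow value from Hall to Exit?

16

Augment Hall→C2→StairC→Exit: bottleneck 4, flow now 4.
Augment Hall→StairA→C3→Exit: bottleneck 5, flow now 9.
Augment Hall→StairA→StairC→Exit: bottleneck 6, flow now 15.
Augment Hall→StairA→C1→Exit: bottleneck 1, flow now 16.
No augmenting path remains; maximum flow = 16.
In the residual graph, reachable from Hall: {Hall, C2}.
Min-cut edges: Hall→StairA (12), C2→StairC (4); capacity 12 + 4 = 16.
This cut is saturated, so no flow can exceed 16.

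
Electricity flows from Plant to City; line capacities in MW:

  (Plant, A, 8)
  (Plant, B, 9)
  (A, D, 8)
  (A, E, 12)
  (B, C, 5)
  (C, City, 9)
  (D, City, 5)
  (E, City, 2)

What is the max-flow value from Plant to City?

12

Augment Plant→A→D→City: bottleneck 5, flow now 5.
Augment Plant→A→E→City: bottleneck 2, flow now 7.
Augment Plant→B→C→City: bottleneck 5, flow now 12.
No augmenting path remains; maximum flow = 12.
In the residual graph, reachable from Plant: {Plant, A, B, D, E}.
Min-cut edges: B→C (5), D→City (5), E→City (2); capacity 5 + 5 + 2 = 12.
This cut is saturated, so no flow can exceed 12.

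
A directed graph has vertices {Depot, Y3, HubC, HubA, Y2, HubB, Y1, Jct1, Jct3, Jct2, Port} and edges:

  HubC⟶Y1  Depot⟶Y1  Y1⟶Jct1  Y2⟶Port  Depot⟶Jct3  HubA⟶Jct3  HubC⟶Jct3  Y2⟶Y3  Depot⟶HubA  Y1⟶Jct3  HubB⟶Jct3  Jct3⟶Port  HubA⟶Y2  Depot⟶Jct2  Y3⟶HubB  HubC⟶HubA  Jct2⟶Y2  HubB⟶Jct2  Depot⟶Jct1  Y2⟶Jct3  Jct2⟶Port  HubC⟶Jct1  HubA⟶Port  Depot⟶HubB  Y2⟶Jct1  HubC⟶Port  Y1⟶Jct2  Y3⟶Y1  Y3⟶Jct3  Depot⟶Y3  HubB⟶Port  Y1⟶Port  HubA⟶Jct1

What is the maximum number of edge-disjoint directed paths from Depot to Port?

Assign every edge capacity 1; by Menger, the answer equals the max flow.
Path Depot→HubA→Port (+1); total 1.
Path Depot→HubB→Port (+1); total 2.
Path Depot→Y1→Port (+1); total 3.
Path Depot→Jct3→Port (+1); total 4.
Path Depot→Jct2→Port (+1); total 5.
Path Depot→Y3→HubB→Jct2→Y2→Port (+1); total 6.
No residual Depot→Port path; max flow = 6.
Certifying cut of size 6: {Depot→HubA, Depot→HubB, Depot→Jct2, Depot→Jct3, Depot→Y1, Depot→Y3}.

6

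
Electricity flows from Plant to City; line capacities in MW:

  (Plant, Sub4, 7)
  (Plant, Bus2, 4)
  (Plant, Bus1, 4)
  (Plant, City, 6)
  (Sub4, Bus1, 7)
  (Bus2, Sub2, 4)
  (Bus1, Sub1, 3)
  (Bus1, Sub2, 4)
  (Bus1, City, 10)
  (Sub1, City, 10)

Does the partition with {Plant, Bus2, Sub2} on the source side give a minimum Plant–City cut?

Given cut capacity: 7 + 4 + 6 = 17.
Augment Plant→City: bottleneck 6, flow now 6.
Augment Plant→Bus1→City: bottleneck 4, flow now 10.
Augment Plant→Sub4→Bus1→City: bottleneck 6, flow now 16.
Augment Plant→Sub4→Bus1→Sub1→City: bottleneck 1, flow now 17.
No augmenting path remains; maximum flow = 17.
Cut capacity 17 equals the max flow, so it is a minimum cut.

Yes — it is a minimum cut (capacity 17).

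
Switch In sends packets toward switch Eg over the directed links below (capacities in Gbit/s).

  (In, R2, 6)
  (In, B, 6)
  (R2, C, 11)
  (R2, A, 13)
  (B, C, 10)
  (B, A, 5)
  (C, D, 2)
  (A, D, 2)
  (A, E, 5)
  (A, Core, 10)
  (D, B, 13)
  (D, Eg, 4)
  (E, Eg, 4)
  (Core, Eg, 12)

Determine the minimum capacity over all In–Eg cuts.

12

Augment In→R2→C→D→Eg: bottleneck 2, flow now 2.
Augment In→R2→A→D→Eg: bottleneck 2, flow now 4.
Augment In→R2→A→E→Eg: bottleneck 2, flow now 6.
Augment In→B→A→E→Eg: bottleneck 2, flow now 8.
Augment In→B→A→Core→Eg: bottleneck 3, flow now 11.
Augment In→B→C→R2→A→Core→Eg: bottleneck 1, flow now 12. (uses reverse residual edge)
No augmenting path remains; maximum flow = 12.
By max-flow min-cut, the minimum cut capacity equals the max flow.
In the residual graph, reachable from In: {In}.
Min-cut edges: In→R2 (6), In→B (6); capacity 6 + 6 = 12.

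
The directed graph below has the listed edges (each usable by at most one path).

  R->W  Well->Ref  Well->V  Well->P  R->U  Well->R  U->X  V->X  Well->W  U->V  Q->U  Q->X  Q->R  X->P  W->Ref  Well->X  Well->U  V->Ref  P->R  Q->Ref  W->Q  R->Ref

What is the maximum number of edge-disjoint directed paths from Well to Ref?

Assign every edge capacity 1; by Menger, the answer equals the max flow.
Path Well→Ref (+1); total 1.
Path Well→R→Ref (+1); total 2.
Path Well→V→Ref (+1); total 3.
Path Well→W→Ref (+1); total 4.
Path Well→P→R→W→Q→Ref (+1); total 5.
No residual Well→Ref path; max flow = 5.
Certifying cut of size 5: {P→R, V→Ref, Well→R, Well→Ref, Well→W}.

5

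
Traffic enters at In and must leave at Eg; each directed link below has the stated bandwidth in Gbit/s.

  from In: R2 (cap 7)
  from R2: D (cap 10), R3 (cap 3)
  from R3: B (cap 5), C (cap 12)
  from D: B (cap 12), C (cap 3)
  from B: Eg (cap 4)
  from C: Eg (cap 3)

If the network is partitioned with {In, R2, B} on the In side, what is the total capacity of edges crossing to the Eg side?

17

Edges leaving {In, R2, B}: R2→R3 (3), R2→D (10), B→Eg (4).
Cut capacity = 3 + 10 + 4 = 17.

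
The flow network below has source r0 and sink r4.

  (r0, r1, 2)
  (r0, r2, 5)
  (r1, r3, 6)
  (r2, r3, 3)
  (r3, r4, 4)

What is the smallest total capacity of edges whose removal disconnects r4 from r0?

Augment r0→r1→r3→r4: bottleneck 2, flow now 2.
Augment r0→r2→r3→r4: bottleneck 2, flow now 4.
No augmenting path remains; maximum flow = 4.
By max-flow min-cut, the minimum cut capacity equals the max flow.
In the residual graph, reachable from r0: {r0, r1, r2, r3}.
Min-cut edges: r3→r4 (4); capacity 4 = 4.

4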